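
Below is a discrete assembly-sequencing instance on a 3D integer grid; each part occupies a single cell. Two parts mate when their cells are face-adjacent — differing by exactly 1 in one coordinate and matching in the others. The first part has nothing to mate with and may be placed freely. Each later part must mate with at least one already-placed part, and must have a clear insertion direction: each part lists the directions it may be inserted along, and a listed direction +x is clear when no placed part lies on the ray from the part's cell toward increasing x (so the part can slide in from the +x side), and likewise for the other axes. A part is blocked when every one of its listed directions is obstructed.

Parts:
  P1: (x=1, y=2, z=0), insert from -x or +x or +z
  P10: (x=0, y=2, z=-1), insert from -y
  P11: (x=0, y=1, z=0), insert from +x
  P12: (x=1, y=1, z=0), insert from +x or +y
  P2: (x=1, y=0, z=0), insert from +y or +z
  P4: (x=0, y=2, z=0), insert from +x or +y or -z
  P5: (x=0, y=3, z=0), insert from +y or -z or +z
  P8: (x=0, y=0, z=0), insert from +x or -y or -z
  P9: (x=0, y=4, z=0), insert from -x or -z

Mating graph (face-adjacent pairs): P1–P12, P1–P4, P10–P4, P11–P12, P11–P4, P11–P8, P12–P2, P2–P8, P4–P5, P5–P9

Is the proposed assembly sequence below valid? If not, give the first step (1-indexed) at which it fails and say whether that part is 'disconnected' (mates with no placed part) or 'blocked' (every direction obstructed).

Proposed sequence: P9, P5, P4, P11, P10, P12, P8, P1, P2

1. P9@(0, 4, 0) [-x clear] — {P9}
2. P5@(0, 3, 0) [-z clear] — {P5, P9}
3. P4@(0, 2, 0) [+x clear] — {P4, P5, P9}
4. P11@(0, 1, 0) [+x clear] — {P11, P4, P5, P9}
5. P10@(0, 2, -1) [-y clear] — {P10, P11, P4, P5, P9}
6. P12@(1, 1, 0) [+x clear] — {P10, P11, P12, P4, P5, P9}
7. P8@(0, 0, 0) [+x clear] — {P10, P11, P12, P4, P5, P8, P9}
8. P1@(1, 2, 0) [+x clear] — {P1, P10, P11, P12, P4, P5, P8, P9}
9. P2@(1, 0, 0) [+z clear] — {P1, P10, P11, P12, P2, P4, P5, P8, P9}

Valid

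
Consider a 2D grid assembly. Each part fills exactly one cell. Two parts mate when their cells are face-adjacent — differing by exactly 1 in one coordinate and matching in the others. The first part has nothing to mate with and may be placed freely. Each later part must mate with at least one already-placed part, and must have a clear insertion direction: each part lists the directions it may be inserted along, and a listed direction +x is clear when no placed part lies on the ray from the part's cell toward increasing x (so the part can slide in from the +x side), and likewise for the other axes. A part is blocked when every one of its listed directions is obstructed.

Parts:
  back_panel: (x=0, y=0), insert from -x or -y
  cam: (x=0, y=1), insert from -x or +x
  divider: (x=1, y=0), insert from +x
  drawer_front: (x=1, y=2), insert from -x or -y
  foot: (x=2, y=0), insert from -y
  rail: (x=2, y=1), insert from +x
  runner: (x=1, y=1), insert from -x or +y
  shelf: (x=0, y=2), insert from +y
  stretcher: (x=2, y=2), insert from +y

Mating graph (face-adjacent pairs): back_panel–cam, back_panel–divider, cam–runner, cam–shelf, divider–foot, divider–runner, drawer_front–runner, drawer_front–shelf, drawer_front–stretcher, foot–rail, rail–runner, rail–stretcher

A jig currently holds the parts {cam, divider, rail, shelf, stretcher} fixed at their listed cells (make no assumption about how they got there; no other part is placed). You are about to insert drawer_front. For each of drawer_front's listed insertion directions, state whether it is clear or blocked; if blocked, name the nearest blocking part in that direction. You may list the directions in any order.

-x: nearest on ray is shelf@(0, 2) ⇒ blocked
-y: nearest on ray is divider@(1, 0) ⇒ blocked

-x: blocked by shelf; -y: blocked by divider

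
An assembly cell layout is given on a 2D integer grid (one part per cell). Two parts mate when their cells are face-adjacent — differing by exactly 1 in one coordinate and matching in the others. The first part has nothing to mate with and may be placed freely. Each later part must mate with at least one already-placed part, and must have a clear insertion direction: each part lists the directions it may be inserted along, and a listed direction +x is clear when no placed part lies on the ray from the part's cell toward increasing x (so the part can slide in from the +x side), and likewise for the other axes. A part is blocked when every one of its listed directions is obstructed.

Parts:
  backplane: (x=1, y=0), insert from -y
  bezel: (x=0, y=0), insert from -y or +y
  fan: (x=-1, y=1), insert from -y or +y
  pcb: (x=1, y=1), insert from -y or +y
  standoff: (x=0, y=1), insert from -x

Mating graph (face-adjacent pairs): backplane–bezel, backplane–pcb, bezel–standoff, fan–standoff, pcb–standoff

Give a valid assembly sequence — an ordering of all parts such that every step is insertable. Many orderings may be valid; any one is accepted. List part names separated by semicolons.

bezel; backplane; pcb; standoff; fan

1. bezel@(0, 0) [-y clear] — {bezel}
2. backplane@(1, 0) [-y clear] — {backplane, bezel}
3. pcb@(1, 1) [+y clear] — {backplane, bezel, pcb}
4. standoff@(0, 1) [-x clear] — {backplane, bezel, pcb, standoff}
5. fan@(-1, 1) [-y clear] — {backplane, bezel, fan, pcb, standoff}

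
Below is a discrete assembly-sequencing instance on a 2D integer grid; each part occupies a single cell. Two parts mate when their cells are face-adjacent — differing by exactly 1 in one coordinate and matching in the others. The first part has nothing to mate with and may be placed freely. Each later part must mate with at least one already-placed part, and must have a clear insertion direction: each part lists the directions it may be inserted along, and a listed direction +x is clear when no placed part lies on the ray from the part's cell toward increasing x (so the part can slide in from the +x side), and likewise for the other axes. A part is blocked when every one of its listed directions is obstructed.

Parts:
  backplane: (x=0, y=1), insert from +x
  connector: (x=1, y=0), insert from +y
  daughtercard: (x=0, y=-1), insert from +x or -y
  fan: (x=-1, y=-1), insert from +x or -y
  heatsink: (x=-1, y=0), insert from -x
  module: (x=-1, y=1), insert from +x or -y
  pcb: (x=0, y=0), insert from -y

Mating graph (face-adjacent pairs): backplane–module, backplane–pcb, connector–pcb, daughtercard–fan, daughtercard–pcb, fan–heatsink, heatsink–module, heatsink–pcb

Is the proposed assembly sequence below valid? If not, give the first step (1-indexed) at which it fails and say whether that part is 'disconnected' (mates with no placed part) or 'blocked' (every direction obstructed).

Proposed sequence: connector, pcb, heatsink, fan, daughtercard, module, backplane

1. connector@(1, 0) [+y clear] — {connector}
2. pcb@(0, 0) [-y clear] — {connector, pcb}
3. heatsink@(-1, 0) [-x clear] — {connector, heatsink, pcb}
4. fan@(-1, -1) [+x clear] — {connector, fan, heatsink, pcb}
5. daughtercard@(0, -1) [+x clear] — {connector, daughtercard, fan, heatsink, pcb}
6. module@(-1, 1) [+x clear] — {connector, daughtercard, fan, heatsink, module, pcb}
7. backplane@(0, 1) [+x clear] — {backplane, connector, daughtercard, fan, heatsink, module, pcb}

Valid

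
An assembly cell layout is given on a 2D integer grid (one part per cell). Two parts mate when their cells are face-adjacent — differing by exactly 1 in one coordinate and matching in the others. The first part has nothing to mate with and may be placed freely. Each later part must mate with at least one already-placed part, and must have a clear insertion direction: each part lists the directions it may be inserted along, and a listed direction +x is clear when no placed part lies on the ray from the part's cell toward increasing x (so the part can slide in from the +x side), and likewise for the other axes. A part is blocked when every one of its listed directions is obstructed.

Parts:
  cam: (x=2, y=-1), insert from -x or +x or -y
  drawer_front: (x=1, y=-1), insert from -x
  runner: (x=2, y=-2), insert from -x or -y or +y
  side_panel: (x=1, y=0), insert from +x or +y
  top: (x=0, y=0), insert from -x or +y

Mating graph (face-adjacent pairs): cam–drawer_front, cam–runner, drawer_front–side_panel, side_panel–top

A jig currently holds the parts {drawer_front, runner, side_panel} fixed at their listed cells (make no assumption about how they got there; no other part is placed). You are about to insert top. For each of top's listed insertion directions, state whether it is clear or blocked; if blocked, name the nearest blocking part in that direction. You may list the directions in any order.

+y: clear; -x: clear

-x: ray from top(0, 0) has no placed part ⇒ clear
+y: ray from top(0, 0) has no placed part ⇒ clear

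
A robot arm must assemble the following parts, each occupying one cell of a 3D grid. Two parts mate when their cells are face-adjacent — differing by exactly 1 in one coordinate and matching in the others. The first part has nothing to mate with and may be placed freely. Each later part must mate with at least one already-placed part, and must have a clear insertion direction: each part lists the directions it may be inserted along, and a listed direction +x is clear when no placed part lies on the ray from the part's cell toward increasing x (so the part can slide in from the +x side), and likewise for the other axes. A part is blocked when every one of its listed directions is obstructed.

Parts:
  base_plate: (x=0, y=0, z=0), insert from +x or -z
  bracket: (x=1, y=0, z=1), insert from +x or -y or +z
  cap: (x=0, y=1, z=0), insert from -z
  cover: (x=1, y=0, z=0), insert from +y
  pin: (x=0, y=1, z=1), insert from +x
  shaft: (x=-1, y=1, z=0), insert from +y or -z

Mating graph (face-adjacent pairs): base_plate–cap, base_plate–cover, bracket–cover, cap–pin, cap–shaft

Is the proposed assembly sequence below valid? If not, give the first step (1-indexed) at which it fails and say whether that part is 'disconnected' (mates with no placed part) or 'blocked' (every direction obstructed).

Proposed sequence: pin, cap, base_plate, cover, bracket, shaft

Valid

1. pin@(0, 1, 1) [+x clear] — {pin}
2. cap@(0, 1, 0) [-z clear] — {cap, pin}
3. base_plate@(0, 0, 0) [+x clear] — {base_plate, cap, pin}
4. cover@(1, 0, 0) [+y clear] — {base_plate, cap, cover, pin}
5. bracket@(1, 0, 1) [+x clear] — {base_plate, bracket, cap, cover, pin}
6. shaft@(-1, 1, 0) [+y clear] — {base_plate, bracket, cap, cover, pin, shaft}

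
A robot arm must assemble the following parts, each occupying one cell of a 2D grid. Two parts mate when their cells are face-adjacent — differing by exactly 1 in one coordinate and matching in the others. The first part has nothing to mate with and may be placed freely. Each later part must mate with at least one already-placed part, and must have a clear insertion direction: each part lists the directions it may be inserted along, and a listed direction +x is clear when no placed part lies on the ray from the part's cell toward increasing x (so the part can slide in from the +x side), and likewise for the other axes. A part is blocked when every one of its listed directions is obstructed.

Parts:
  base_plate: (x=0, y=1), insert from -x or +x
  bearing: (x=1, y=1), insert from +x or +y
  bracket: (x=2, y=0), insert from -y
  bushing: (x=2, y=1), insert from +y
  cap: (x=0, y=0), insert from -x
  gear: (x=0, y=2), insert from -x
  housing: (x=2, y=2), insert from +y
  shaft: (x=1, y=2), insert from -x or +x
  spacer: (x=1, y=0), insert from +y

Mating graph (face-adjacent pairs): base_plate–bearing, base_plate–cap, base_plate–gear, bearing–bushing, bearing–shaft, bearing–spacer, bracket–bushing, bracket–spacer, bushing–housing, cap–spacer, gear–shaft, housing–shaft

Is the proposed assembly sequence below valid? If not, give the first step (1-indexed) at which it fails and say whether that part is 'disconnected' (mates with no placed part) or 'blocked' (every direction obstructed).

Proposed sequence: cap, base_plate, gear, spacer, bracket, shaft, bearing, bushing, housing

1. cap@(0, 0) [-x clear] — {cap}
2. base_plate@(0, 1) [-x clear] — {base_plate, cap}
3. gear@(0, 2) [-x clear] — {base_plate, cap, gear}
4. spacer@(1, 0) [+y clear] — {base_plate, cap, gear, spacer}
5. bracket@(2, 0) [-y clear] — {base_plate, bracket, cap, gear, spacer}
6. shaft@(1, 2) [+x clear] — {base_plate, bracket, cap, gear, shaft, spacer}
7. bearing@(1, 1) [+x clear] — {base_plate, bearing, bracket, cap, gear, shaft, spacer}
8. bushing@(2, 1) [+y clear] — {base_plate, bearing, bracket, bushing, cap, gear, shaft, spacer}
9. housing@(2, 2) [+y clear] — {base_plate, bearing, bracket, bushing, cap, gear, housing, shaft, spacer}

Valid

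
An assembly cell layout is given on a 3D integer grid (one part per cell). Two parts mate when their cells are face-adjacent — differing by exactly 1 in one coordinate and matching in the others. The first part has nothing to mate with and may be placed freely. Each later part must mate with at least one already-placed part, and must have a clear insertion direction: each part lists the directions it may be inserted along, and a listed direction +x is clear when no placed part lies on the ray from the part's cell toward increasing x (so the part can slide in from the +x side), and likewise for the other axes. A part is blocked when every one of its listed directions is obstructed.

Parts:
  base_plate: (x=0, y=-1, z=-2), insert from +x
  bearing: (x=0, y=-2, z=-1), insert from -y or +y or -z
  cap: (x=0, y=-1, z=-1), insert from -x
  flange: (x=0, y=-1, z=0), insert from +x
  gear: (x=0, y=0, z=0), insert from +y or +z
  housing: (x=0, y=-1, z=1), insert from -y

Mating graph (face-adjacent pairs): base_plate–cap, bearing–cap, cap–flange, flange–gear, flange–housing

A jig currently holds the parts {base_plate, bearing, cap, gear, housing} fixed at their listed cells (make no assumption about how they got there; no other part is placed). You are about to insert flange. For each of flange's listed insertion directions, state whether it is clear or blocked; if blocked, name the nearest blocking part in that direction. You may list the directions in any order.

+x: ray from flange(0, -1, 0) has no placed part ⇒ clear

+x: clear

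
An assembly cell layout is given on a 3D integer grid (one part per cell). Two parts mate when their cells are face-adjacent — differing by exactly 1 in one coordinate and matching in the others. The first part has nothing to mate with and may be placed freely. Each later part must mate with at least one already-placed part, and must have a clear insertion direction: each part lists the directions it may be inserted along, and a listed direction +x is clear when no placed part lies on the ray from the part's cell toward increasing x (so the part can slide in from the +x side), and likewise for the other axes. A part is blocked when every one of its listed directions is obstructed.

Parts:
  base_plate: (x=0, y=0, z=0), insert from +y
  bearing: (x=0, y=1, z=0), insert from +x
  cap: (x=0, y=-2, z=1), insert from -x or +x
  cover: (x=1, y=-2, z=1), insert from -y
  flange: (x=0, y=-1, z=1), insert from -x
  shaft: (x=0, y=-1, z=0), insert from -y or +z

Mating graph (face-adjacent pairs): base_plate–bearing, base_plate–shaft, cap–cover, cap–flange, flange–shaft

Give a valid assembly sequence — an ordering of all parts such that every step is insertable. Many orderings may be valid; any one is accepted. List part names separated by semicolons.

cap; flange; shaft; base_plate; bearing; cover

1. cap@(0, -2, 1) [-x clear] — {cap}
2. flange@(0, -1, 1) [-x clear] — {cap, flange}
3. shaft@(0, -1, 0) [-y clear] — {cap, flange, shaft}
4. base_plate@(0, 0, 0) [+y clear] — {base_plate, cap, flange, shaft}
5. bearing@(0, 1, 0) [+x clear] — {base_plate, bearing, cap, flange, shaft}
6. cover@(1, -2, 1) [-y clear] — {base_plate, bearing, cap, cover, flange, shaft}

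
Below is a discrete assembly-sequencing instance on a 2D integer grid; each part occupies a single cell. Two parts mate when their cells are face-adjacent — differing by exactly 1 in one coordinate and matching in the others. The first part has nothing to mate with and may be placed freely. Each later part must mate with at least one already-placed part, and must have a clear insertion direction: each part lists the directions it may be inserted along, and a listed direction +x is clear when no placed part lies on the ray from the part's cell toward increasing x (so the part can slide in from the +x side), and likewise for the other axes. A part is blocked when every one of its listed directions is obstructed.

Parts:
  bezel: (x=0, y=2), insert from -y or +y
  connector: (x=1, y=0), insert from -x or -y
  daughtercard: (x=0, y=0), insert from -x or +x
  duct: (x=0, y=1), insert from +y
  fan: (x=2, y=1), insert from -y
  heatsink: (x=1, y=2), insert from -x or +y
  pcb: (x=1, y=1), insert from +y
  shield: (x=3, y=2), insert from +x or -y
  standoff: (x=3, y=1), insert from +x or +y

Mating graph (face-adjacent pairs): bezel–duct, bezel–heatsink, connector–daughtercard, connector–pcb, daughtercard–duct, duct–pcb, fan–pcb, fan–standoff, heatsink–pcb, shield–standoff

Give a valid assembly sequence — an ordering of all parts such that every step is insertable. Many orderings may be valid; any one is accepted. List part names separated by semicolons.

fan; pcb; duct; connector; heatsink; daughtercard; bezel; standoff; shield

1. fan@(2, 1) [-y clear] — {fan}
2. pcb@(1, 1) [+y clear] — {fan, pcb}
3. duct@(0, 1) [+y clear] — {duct, fan, pcb}
4. connector@(1, 0) [-x clear] — {connector, duct, fan, pcb}
5. heatsink@(1, 2) [-x clear] — {connector, duct, fan, heatsink, pcb}
6. daughtercard@(0, 0) [-x clear] — {connector, daughtercard, duct, fan, heatsink, pcb}
7. bezel@(0, 2) [+y clear] — {bezel, connector, daughtercard, duct, fan, heatsink, pcb}
8. standoff@(3, 1) [+x clear] — {bezel, connector, daughtercard, duct, fan, heatsink, pcb, standoff}
9. shield@(3, 2) [+x clear] — {bezel, connector, daughtercard, duct, fan, heatsink, pcb, shield, standoff}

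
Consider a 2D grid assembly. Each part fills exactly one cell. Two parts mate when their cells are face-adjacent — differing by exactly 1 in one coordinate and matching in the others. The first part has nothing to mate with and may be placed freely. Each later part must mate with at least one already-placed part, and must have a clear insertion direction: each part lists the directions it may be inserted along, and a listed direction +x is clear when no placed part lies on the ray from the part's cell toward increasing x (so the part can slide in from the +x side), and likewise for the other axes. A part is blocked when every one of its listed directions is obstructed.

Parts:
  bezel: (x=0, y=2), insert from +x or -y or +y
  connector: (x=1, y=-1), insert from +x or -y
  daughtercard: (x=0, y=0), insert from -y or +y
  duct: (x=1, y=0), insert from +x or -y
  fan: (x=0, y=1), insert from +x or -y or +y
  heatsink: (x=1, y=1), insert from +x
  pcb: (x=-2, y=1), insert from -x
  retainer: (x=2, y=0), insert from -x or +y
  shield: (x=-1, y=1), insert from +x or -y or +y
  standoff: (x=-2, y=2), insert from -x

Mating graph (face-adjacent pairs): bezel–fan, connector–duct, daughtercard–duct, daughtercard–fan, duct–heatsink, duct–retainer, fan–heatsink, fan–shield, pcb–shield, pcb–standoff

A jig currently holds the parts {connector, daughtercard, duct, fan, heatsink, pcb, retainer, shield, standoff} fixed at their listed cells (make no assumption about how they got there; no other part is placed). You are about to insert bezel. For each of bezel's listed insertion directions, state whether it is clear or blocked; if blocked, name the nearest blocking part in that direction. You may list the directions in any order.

+x: ray from bezel(0, 2) has no placed part ⇒ clear
-y: nearest on ray is fan@(0, 1) ⇒ blocked
+y: ray from bezel(0, 2) has no placed part ⇒ clear

+x: clear; +y: clear; -y: blocked by fan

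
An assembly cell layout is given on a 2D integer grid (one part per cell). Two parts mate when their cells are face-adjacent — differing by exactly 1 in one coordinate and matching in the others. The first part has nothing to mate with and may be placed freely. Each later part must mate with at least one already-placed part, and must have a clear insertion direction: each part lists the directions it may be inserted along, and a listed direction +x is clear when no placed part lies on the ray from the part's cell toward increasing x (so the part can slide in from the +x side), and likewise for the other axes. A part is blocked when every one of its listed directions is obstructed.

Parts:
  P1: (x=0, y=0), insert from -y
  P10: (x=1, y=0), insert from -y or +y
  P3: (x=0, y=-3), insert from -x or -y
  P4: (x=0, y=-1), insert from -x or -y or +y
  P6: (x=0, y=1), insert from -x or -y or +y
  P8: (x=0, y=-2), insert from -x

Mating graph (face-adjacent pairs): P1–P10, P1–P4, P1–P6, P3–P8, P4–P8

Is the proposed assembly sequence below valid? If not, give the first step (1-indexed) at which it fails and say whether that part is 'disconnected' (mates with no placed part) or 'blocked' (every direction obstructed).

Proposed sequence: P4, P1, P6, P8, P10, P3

1. P4@(0, -1) [-x clear] — {P4}
2. P1@(0, 0) — -y all obstructed ⇒ blocked

Invalid at step 2 (blocked)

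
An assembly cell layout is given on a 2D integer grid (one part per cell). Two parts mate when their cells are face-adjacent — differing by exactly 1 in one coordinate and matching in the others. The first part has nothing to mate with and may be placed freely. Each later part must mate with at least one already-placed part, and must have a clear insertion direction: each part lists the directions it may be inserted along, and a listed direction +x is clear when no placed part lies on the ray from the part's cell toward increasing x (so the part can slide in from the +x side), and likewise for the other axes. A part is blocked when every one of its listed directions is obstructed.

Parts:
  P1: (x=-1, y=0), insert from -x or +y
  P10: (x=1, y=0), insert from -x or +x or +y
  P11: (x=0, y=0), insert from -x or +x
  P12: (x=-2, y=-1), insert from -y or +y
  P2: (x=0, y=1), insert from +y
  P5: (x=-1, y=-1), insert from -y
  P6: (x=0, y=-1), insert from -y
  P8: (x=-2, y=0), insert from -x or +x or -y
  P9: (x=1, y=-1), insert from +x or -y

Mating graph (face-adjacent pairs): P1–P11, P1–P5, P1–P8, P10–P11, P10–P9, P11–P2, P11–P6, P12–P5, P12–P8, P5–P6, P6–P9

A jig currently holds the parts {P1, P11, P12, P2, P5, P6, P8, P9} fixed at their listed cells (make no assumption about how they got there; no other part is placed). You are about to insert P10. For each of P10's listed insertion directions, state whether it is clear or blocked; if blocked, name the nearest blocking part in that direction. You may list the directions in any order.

+x: clear; +y: clear; -x: blocked by P11

-x: nearest on ray is P11@(0, 0) ⇒ blocked
+x: ray from P10(1, 0) has no placed part ⇒ clear
+y: ray from P10(1, 0) has no placed part ⇒ clear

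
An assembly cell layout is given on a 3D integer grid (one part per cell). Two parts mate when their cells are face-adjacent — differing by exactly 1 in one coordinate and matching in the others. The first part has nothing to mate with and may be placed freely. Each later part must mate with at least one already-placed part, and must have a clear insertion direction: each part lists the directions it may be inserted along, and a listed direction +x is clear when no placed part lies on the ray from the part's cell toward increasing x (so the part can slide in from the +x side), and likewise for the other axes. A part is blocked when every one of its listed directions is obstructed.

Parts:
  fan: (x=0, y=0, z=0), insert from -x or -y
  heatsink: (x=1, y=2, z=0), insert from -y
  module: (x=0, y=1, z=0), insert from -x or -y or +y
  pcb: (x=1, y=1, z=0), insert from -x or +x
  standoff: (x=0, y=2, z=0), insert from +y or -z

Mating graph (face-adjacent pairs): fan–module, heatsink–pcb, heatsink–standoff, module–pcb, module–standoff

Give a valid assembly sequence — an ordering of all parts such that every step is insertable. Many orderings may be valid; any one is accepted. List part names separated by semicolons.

module; fan; standoff; heatsink; pcb

1. module@(0, 1, 0) [-x clear] — {module}
2. fan@(0, 0, 0) [-x clear] — {fan, module}
3. standoff@(0, 2, 0) [+y clear] — {fan, module, standoff}
4. heatsink@(1, 2, 0) [-y clear] — {fan, heatsink, module, standoff}
5. pcb@(1, 1, 0) [+x clear] — {fan, heatsink, module, pcb, standoff}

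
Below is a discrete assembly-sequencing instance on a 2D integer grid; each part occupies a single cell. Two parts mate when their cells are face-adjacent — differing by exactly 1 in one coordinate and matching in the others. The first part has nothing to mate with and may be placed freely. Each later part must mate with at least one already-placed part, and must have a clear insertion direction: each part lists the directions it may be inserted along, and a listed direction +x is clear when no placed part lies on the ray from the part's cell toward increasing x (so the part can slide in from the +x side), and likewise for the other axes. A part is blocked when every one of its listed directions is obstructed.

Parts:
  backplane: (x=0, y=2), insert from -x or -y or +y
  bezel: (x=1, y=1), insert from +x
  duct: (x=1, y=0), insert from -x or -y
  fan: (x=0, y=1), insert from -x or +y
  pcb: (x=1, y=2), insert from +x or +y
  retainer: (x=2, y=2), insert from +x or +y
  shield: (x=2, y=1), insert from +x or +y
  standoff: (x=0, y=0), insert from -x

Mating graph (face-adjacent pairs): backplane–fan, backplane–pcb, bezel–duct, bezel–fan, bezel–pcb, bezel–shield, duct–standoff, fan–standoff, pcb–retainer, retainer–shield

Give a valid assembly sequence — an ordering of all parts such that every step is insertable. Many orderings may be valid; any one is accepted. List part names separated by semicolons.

1. standoff@(0, 0) [-x clear] — {standoff}
2. duct@(1, 0) [-y clear] — {duct, standoff}
3. fan@(0, 1) [-x clear] — {duct, fan, standoff}
4. backplane@(0, 2) [-x clear] — {backplane, duct, fan, standoff}
5. pcb@(1, 2) [+x clear] — {backplane, duct, fan, pcb, standoff}
6. bezel@(1, 1) [+x clear] — {backplane, bezel, duct, fan, pcb, standoff}
7. shield@(2, 1) [+x clear] — {backplane, bezel, duct, fan, pcb, shield, standoff}
8. retainer@(2, 2) [+x clear] — {backplane, bezel, duct, fan, pcb, retainer, shield, standoff}

standoff; duct; fan; backplane; pcb; bezel; shield; retainer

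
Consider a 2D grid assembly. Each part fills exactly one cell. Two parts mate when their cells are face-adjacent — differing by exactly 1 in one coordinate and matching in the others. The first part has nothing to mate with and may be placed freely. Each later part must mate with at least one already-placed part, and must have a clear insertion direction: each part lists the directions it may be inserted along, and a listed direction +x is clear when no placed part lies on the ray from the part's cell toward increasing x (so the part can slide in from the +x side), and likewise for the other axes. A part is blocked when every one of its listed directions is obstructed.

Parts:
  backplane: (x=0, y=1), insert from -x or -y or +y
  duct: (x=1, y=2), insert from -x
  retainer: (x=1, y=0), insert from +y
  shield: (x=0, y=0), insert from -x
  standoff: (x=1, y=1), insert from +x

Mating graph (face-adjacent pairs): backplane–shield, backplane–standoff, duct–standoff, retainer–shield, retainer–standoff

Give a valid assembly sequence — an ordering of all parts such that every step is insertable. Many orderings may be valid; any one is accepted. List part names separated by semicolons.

1. shield@(0, 0) [-x clear] — {shield}
2. backplane@(0, 1) [-x clear] — {backplane, shield}
3. retainer@(1, 0) [+y clear] — {backplane, retainer, shield}
4. standoff@(1, 1) [+x clear] — {backplane, retainer, shield, standoff}
5. duct@(1, 2) [-x clear] — {backplane, duct, retainer, shield, standoff}

shield; backplane; retainer; standoff; duct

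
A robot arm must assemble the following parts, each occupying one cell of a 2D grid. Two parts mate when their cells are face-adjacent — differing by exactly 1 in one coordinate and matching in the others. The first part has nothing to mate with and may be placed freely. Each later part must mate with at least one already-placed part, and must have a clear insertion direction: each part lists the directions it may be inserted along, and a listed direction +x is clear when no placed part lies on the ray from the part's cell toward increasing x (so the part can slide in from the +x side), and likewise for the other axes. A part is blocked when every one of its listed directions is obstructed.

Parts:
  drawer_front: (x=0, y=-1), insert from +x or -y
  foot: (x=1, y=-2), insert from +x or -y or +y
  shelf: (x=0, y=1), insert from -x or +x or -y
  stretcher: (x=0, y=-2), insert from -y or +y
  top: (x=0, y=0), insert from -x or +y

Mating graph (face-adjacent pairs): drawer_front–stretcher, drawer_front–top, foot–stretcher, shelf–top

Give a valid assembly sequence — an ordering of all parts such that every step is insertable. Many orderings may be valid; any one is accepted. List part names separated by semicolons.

1. foot@(1, -2) [+x clear] — {foot}
2. stretcher@(0, -2) [-y clear] — {foot, stretcher}
3. drawer_front@(0, -1) [+x clear] — {drawer_front, foot, stretcher}
4. top@(0, 0) [-x clear] — {drawer_front, foot, stretcher, top}
5. shelf@(0, 1) [-x clear] — {drawer_front, foot, shelf, stretcher, top}

foot; stretcher; drawer_front; top; shelf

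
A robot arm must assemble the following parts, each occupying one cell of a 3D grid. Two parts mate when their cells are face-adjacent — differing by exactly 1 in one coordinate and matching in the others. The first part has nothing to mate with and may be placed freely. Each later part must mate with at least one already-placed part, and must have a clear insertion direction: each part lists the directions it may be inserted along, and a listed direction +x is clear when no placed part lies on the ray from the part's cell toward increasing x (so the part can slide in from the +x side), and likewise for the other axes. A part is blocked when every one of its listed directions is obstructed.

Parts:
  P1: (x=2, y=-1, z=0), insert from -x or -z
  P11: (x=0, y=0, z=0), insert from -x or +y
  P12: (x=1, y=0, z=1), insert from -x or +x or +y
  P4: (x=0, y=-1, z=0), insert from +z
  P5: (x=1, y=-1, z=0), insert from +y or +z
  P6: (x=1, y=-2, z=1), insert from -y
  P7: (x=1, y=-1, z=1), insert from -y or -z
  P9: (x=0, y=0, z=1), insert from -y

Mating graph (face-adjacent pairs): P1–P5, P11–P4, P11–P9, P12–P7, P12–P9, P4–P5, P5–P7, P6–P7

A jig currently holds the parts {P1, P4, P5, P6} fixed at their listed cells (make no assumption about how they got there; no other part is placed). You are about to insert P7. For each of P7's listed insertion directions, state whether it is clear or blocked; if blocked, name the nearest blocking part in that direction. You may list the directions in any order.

-y: nearest on ray is P6@(1, -2, 1) ⇒ blocked
-z: nearest on ray is P5@(1, -1, 0) ⇒ blocked

-y: blocked by P6; -z: blocked by P5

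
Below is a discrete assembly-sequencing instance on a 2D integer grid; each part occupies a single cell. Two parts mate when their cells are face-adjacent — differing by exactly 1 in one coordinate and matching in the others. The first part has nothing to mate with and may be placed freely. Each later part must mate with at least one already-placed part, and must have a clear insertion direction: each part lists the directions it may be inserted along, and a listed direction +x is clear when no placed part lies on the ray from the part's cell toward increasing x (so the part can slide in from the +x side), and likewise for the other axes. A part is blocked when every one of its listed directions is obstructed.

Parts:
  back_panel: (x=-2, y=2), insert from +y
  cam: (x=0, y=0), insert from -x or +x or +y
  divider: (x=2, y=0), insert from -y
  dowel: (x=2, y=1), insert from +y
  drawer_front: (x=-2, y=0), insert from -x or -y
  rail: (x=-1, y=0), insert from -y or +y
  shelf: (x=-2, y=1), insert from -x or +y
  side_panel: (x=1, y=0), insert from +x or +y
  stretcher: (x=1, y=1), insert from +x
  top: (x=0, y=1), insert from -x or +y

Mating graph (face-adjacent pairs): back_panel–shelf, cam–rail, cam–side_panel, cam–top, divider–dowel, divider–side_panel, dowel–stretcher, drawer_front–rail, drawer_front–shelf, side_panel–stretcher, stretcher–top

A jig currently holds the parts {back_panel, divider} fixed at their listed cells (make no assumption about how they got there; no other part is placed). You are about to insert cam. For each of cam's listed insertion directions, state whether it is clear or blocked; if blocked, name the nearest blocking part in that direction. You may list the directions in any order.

+x: blocked by divider; +y: clear; -x: clear

-x: ray from cam(0, 0) has no placed part ⇒ clear
+x: nearest on ray is divider@(2, 0) ⇒ blocked
+y: ray from cam(0, 0) has no placed part ⇒ clear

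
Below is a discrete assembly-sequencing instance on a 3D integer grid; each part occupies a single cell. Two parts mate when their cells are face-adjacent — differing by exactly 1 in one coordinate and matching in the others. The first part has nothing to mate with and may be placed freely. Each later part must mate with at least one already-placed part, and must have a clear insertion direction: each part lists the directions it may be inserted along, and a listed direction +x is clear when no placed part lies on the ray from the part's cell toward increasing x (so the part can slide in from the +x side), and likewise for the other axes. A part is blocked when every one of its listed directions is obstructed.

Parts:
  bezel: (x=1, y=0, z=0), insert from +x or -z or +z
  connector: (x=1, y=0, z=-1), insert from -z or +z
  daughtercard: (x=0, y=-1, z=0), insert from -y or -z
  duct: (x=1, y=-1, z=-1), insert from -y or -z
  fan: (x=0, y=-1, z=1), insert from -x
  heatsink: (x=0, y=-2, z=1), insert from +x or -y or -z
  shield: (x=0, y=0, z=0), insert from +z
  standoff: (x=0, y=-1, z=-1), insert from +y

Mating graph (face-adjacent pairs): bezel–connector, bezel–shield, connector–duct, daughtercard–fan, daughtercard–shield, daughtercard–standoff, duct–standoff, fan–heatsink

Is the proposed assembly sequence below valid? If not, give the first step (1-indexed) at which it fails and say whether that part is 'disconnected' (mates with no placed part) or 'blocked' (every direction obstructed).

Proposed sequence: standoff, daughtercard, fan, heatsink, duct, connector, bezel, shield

Valid

1. standoff@(0, -1, -1) [+y clear] — {standoff}
2. daughtercard@(0, -1, 0) [-y clear] — {daughtercard, standoff}
3. fan@(0, -1, 1) [-x clear] — {daughtercard, fan, standoff}
4. heatsink@(0, -2, 1) [+x clear] — {daughtercard, fan, heatsink, standoff}
5. duct@(1, -1, -1) [-y clear] — {daughtercard, duct, fan, heatsink, standoff}
6. connector@(1, 0, -1) [-z clear] — {connector, daughtercard, duct, fan, heatsink, standoff}
7. bezel@(1, 0, 0) [+x clear] — {bezel, connector, daughtercard, duct, fan, heatsink, standoff}
8. shield@(0, 0, 0) [+z clear] — {bezel, connector, daughtercard, duct, fan, heatsink, shield, standoff}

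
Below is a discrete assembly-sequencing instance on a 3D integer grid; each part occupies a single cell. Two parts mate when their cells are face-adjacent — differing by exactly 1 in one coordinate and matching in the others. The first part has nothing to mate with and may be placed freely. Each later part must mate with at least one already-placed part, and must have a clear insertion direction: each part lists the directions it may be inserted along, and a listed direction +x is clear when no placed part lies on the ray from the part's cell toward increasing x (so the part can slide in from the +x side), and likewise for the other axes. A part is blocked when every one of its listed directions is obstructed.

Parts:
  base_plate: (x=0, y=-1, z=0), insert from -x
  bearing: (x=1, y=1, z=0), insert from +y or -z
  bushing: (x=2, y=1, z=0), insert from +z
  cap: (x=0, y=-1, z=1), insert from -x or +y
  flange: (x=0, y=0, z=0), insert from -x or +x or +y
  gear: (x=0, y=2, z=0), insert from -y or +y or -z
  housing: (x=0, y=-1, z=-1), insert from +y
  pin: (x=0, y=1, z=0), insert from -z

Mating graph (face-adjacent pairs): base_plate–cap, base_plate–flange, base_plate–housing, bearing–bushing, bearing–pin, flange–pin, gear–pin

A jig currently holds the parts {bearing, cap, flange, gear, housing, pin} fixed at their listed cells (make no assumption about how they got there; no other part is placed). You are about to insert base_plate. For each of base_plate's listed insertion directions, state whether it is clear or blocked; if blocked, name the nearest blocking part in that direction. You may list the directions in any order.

-x: clear

-x: ray from base_plate(0, -1, 0) has no placed part ⇒ clear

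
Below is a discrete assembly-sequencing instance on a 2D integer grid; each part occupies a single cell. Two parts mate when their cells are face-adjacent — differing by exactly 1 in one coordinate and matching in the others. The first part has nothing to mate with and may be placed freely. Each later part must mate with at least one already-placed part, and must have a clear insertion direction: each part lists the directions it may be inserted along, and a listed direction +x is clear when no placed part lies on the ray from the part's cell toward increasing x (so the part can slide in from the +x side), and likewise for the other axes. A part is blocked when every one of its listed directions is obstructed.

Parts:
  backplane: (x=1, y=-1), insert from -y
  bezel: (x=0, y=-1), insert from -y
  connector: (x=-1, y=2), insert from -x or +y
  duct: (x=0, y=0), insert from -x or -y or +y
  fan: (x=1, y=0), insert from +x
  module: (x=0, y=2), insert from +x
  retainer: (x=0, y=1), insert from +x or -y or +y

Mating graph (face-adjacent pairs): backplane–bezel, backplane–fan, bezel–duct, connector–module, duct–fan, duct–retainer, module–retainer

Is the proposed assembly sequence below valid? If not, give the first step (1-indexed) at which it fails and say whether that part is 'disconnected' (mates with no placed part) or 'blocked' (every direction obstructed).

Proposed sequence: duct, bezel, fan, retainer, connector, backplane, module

Invalid at step 5 (disconnected)

1. duct@(0, 0) [-x clear] — {duct}
2. bezel@(0, -1) [-y clear] — {bezel, duct}
3. fan@(1, 0) [+x clear] — {bezel, duct, fan}
4. retainer@(0, 1) [+x clear] — {bezel, duct, fan, retainer}
5. connector@(-1, 2) — no placed neighbour ⇒ disconnected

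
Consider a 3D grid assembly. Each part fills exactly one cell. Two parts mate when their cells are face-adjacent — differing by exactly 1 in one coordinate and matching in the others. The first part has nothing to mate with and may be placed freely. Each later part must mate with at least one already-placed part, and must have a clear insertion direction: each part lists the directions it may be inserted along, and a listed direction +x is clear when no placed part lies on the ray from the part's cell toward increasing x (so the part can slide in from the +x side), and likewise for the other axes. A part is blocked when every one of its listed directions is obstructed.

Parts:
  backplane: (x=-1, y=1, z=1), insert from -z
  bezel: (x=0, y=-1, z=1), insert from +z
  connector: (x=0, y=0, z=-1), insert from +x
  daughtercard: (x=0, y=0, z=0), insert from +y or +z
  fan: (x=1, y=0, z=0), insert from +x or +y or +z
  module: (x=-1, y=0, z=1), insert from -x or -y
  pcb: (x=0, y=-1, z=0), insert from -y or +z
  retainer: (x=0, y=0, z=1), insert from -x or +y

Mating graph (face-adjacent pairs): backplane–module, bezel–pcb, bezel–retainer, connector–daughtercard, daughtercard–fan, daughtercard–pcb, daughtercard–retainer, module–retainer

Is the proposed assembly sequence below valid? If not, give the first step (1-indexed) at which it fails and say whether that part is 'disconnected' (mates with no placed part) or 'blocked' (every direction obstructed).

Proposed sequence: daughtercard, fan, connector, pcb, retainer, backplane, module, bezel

Invalid at step 6 (disconnected)

1. daughtercard@(0, 0, 0) [+y clear] — {daughtercard}
2. fan@(1, 0, 0) [+x clear] — {daughtercard, fan}
3. connector@(0, 0, -1) [+x clear] — {connector, daughtercard, fan}
4. pcb@(0, -1, 0) [-y clear] — {connector, daughtercard, fan, pcb}
5. retainer@(0, 0, 1) [-x clear] — {connector, daughtercard, fan, pcb, retainer}
6. backplane@(-1, 1, 1) — no placed neighbour ⇒ disconnected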